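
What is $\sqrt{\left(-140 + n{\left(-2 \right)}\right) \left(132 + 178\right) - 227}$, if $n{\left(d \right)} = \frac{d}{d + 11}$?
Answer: $\frac{13 i \sqrt{2327}}{3} \approx 209.04 i$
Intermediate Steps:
$n{\left(d \right)} = \frac{d}{11 + d}$
$\sqrt{\left(-140 + n{\left(-2 \right)}\right) \left(132 + 178\right) - 227} = \sqrt{\left(-140 - \frac{2}{11 - 2}\right) \left(132 + 178\right) - 227} = \sqrt{\left(-140 - \frac{2}{9}\right) 310 - 227} = \sqrt{\left(- \frac{1262}{9}\right) 310 - 227} = \sqrt{- \frac{391220}{9} - 227} = \sqrt{- \frac{393263}{9}} = \frac{13 i \sqrt{2327}}{3}$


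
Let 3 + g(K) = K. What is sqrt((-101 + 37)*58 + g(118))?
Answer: I*sqrt(3597) ≈ 59.975*I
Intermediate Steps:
g(K) = -3 + K
sqrt((-101 + 37)*58 + g(118)) = sqrt((-101 + 37)*58 + (-3 + 118)) = sqrt(-64*58 + 115) = sqrt(-3712 + 115) = sqrt(-3597) = I*sqrt(3597)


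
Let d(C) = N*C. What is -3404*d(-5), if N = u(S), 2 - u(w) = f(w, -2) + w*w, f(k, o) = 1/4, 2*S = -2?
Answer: 12765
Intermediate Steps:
S = -1 (S = (½)*(-2) = -1)
f(k, o) = ¼
u(w) = 7/4 - w² (u(w) = 2 - (¼ + w*w) = 2 - (¼ + w²) = 2 + (-¼ - w²) = 7/4 - w²)
N = ¾ (N = 7/4 - 1*(-1)² = 7/4 - 1*1 = 7/4 - 1 = ¾ ≈ 0.75000)
d(C) = 3*C/4
-3404*d(-5) = -2553*(-5) = -3404*(-15/4) = 12765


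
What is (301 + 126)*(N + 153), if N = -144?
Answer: 3843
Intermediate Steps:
(301 + 126)*(N + 153) = (301 + 126)*(-144 + 153) = 427*9 = 3843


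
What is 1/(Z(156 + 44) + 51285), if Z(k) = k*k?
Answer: 1/91285 ≈ 1.0955e-5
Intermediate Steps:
Z(k) = k²
1/(Z(156 + 44) + 51285) = 1/((156 + 44)² + 51285) = 1/(200² + 51285) = 1/(40000 + 51285) = 1/91285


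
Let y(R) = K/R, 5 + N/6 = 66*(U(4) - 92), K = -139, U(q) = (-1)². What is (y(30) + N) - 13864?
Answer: -1498039/30 ≈ -49935.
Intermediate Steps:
U(q) = 1
N = -36066 (N = -30 + 6*(66*(1 - 92)) = -30 + 6*(66*(-91)) = -30 + 6*(-6006) = -30 - 36036 = -36066)
y(R) = -139/R
(y(30) + N) - 13864 = (-139/30 - 36066) - 13864 = -1082119/30 - 13864 = -1498039/30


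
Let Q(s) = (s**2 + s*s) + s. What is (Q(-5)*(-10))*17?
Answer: -7650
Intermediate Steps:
Q(s) = s + 2*s**2 (Q(s) = (s**2 + s**2) + s = 2*s**2 + s = s + 2*s**2)
(Q(-5)*(-10))*17 = (-5*(1 + 2*(-5))*(-10))*17 = (-5*(1 - 10)*(-10))*17 = (-5*(-9)*(-10))*17 = (45*(-10))*17 = -450*17 = -7650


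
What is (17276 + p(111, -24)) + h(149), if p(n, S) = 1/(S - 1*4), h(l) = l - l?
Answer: 483727/28 ≈ 17276.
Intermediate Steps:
h(l) = 0
p(n, S) = 1/(-4 + S) (p(n, S) = 1/(S - 4) = 1/(-4 + S))
(17276 + p(111, -24)) + h(149) = (17276 + 1/(-4 - 24)) + 0 = (17276 + 1/(-28)) + 0 = (17276 - 1/28) + 0 = 483727/28 + 0 = 483727/28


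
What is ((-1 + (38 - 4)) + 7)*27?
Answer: 1080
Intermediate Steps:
((-1 + (38 - 4)) + 7)*27 = ((-1 + 34) + 7)*27 = (33 + 7)*27 = 40*27 = 1080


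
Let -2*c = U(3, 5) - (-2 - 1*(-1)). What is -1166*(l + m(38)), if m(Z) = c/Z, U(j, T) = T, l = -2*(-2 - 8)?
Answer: -441331/19 ≈ -23228.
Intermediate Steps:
l = 20 (l = -2*(-10) = 20)
c = -3 (c = -(5 - (-2 - 1*(-1)))/2 = -(5 - (-2 + 1))/2 = -(5 - 1*(-1))/2 = -(5 + 1)/2 = -½*6 = -3)
m(Z) = -3/Z
-1166*(l + m(38)) = -1166*(20 - 3/38) = -1166*757/38 = -441331/19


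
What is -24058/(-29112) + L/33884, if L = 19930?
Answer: 174422929/123303876 ≈ 1.4146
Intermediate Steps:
-24058/(-29112) + L/33884 = -24058/(-29112) + 19930/33884 = -24058*(-1/29112) + 19930*(1/33884) = 12029/14556 + 9965/16942 = 174422929/123303876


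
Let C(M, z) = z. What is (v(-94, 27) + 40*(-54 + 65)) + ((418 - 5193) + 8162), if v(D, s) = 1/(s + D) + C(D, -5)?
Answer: 256073/67 ≈ 3822.0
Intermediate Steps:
v(D, s) = -5 + 1/(D + s) (v(D, s) = 1/(s + D) - 5 = 1/(D + s) - 5 = -5 + 1/(D + s))
(v(-94, 27) + 40*(-54 + 65)) + ((418 - 5193) + 8162) = ((1 - 5*(-94) - 5*27)/(-94 + 27) + 40*(-54 + 65)) + ((418 - 5193) + 8162) = ((1 + 470 - 135)/(-67) + 40*11) + (-4775 + 8162) = (-1/67*336 + 440) + 3387 = (-336/67 + 440) + 3387 = 29144/67 + 3387 = 256073/67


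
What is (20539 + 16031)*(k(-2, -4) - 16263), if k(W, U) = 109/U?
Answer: -1191468885/2 ≈ -5.9573e+8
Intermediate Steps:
(20539 + 16031)*(k(-2, -4) - 16263) = (20539 + 16031)*(109/(-4) - 16263) = 36570*(109*(-¼) - 16263) = 36570*(-109/4 - 16263) = 36570*(-65161/4) = -1191468885/2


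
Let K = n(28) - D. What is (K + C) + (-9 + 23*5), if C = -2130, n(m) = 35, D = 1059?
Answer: -3048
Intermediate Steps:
K = -1024 (K = 35 - 1*1059 = 35 - 1059 = -1024)
(K + C) + (-9 + 23*5) = (-1024 - 2130) + (-9 + 23*5) = -3154 + (-9 + 115) = -3154 + 106 = -3048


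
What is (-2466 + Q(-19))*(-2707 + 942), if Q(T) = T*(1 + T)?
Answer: 3748860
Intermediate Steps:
(-2466 + Q(-19))*(-2707 + 942) = (-2466 - 19*(1 - 19))*(-2707 + 942) = (-2466 - 19*(-18))*(-1765) = (-2466 + 342)*(-1765) = -2124*(-1765) = 3748860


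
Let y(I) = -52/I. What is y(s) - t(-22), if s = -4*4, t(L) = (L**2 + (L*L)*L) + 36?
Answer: 40525/4 ≈ 10131.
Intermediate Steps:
t(L) = 36 + L**2 + L**3 (t(L) = (L**2 + L**2*L) + 36 = (L**2 + L**3) + 36 = 36 + L**2 + L**3)
s = -16
y(s) - t(-22) = -52/(-16) - (36 + (-22)**2 + (-22)**3) = -52*(-1/16) - (36 + 484 - 10648) = 13/4 - 1*(-10128) = 13/4 + 10128 = 40525/4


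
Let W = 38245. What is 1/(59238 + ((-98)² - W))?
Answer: 1/30597 ≈ 3.2683e-5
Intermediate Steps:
1/(59238 + ((-98)² - W)) = 1/(59238 + ((-98)² - 1*38245)) = 1/(59238 + (9604 - 38245)) = 1/(59238 - 28641) = 1/30597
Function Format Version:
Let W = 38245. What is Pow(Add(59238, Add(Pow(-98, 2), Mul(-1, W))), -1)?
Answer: Rational(1, 30597) ≈ 3.2683e-5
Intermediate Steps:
Pow(Add(59238, Add(Pow(-98, 2), Mul(-1, W))), -1) = Pow(Add(59238, Add(Pow(-98, 2), Mul(-1, 38245))), -1) = Pow(Add(59238, Add(9604, -38245)), -1) = Pow(Add(59238, -28641), -1) = Pow(30597, -1) = Rational(1, 30597)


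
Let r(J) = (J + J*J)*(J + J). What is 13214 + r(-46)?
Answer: -177226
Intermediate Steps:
r(J) = 2*J*(J + J²) (r(J) = (J + J²)*(2*J) = 2*J*(J + J²))
13214 + r(-46) = 13214 + 2*(-46)²*(1 - 46) = 13214 + 2*2116*(-45) = 13214 - 190440 = -177226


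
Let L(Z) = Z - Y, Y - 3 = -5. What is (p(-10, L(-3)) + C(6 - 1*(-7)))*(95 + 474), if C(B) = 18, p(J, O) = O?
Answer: 9673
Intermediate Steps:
Y = -2 (Y = 3 - 5 = -2)
L(Z) = 2 + Z (L(Z) = Z - 1*(-2) = Z + 2 = 2 + Z)
(p(-10, L(-3)) + C(6 - 1*(-7)))*(95 + 474) = ((2 - 3) + 18)*(95 + 474) = (-1 + 18)*569 = 17*569 = 9673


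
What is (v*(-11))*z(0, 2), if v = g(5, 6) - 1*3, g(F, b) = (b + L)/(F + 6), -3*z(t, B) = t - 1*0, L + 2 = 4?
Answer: 0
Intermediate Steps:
L = 2 (L = -2 + 4 = 2)
z(t, B) = -t/3 (z(t, B) = -(t - 1*0)/3 = -(t + 0)/3 = -t/3)
g(F, b) = (2 + b)/(6 + F) (g(F, b) = (b + 2)/(F + 6) = (2 + b)/(6 + F))
v = -25/11 (v = (2 + 6)/(6 + 5) - 1*3 = 8/11 - 3 = -25/11 ≈ -2.2727)
(v*(-11))*z(0, 2) = (-25/11*(-11))*(-⅓*0) = 25*0 = 0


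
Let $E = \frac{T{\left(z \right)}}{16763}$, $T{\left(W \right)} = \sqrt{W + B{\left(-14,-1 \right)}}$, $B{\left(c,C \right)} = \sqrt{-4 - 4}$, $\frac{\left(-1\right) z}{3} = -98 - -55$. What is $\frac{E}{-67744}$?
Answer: $- \frac{\sqrt{129 + 2 i \sqrt{2}}}{1135592672} \approx -1.0002 \cdot 10^{-8} - 1.0964 \cdot 10^{-10} i$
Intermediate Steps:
$z = 129$ ($z = - 3 \left(-98 - -55\right) = - 3 \left(-98 + 55\right) = \left(-3\right) \left(-43\right) = 129$)
$B{\left(c,C \right)} = 2 i \sqrt{2}$ ($B{\left(c,C \right)} = \sqrt{-8} = 2 i \sqrt{2}$)
$T{\left(W \right)} = \sqrt{W + 2 i \sqrt{2}}$
$E = \frac{\sqrt{129 + 2 i \sqrt{2}}}{16763} \approx 0.00067759 + 7.4275 \cdot 10^{-6} i$
$\frac{E}{-67744} = \frac{\frac{1}{16763} \sqrt{129 + 2 i \sqrt{2}}}{-67744} = \frac{\sqrt{129 + 2 i \sqrt{2}}}{16763} \left(- \frac{1}{67744}\right) = - \frac{\sqrt{129 + 2 i \sqrt{2}}}{1135592672}$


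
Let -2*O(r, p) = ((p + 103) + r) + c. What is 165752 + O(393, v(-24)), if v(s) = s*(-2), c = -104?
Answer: 165532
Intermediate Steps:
v(s) = -2*s
O(r, p) = ½ - p/2 - r/2 (O(r, p) = -(((p + 103) + r) - 104)/2 = -(((103 + p) + r) - 104)/2 = -((103 + p + r) - 104)/2 = -(-1 + p + r)/2 = ½ - p/2 - r/2)
165752 + O(393, v(-24)) = 165752 + (½ - (-1)*(-24) - ½*393) = 165752 + (½ - ½*48 - 393/2) = 165752 + (½ - 24 - 393/2) = 165752 - 220 = 165532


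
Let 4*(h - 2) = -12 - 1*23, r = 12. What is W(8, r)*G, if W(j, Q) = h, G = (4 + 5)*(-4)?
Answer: 243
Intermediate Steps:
h = -27/4 (h = 2 + (-12 - 1*23)/4 = 2 + (-12 - 23)/4 = 2 + (1/4)*(-35) = 2 - 35/4 = -27/4 ≈ -6.7500)
G = -36 (G = 9*(-4) = -36)
W(j, Q) = -27/4
W(8, r)*G = -27/4*(-36) = 243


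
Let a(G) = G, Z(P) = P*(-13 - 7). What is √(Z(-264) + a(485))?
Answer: √5765 ≈ 75.928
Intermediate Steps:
Z(P) = -20*P (Z(P) = P*(-20) = -20*P)
√(Z(-264) + a(485)) = √(-20*(-264) + 485) = √(5280 + 485) = √5765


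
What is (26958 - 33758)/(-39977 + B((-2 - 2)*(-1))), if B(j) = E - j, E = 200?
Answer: 6800/39781 ≈ 0.17094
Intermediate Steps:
B(j) = 200 - j
(26958 - 33758)/(-39977 + B((-2 - 2)*(-1))) = (26958 - 33758)/(-39977 + (200 - (-2 - 2)*(-1))) = -6800/(-39977 + (200 - (-4)*(-1))) = -6800/(-39977 + (200 - 1*4)) = -6800/(-39977 + (200 - 4)) = -6800/(-39977 + 196) = -6800/(-39781) = -6800*(-1/39781) = 6800/39781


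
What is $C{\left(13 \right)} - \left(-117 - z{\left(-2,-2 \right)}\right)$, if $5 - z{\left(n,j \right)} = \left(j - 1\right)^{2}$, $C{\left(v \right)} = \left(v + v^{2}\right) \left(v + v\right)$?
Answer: $4845$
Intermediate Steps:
$C{\left(v \right)} = 2 v \left(v + v^{2}\right)$ ($C{\left(v \right)} = \left(v + v^{2}\right) 2 v = 2 v \left(v + v^{2}\right)$)
$z{\left(n,j \right)} = 5 - \left(-1 + j\right)^{2}$ ($z{\left(n,j \right)} = 5 - \left(j - 1\right)^{2} = 5 - \left(-1 + j\right)^{2}$)
$C{\left(13 \right)} - \left(-117 - z{\left(-2,-2 \right)}\right) = 2 \cdot 13^{2} \left(1 + 13\right) - \left(-117 - \left(5 - \left(-1 - 2\right)^{2}\right)\right) = 2 \cdot 169 \cdot 14 - \left(-117 - \left(5 - \left(-3\right)^{2}\right)\right) = 4732 - \left(-117 - \left(5 - 9\right)\right) = 4732 - \left(-117 - -4\right) = 4732 - \left(-117 + 4\right) = 4732 - -113 = 4732 + 113 = 4845$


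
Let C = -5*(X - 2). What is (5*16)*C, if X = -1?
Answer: 1200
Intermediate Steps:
C = 15 (C = -5*(-1 - 2) = -5*(-3) = 15)
(5*16)*C = (5*16)*15 = 80*15 = 1200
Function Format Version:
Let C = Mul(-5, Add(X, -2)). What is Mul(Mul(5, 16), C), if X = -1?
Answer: 1200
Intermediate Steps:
C = 15 (C = Mul(-5, Add(-1, -2)) = Mul(-5, -3) = 15)
Mul(Mul(5, 16), C) = Mul(Mul(5, 16), 15) = Mul(80, 15) = 1200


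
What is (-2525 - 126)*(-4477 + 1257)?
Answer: 8536220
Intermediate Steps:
(-2525 - 126)*(-4477 + 1257) = -2651*(-3220) = 8536220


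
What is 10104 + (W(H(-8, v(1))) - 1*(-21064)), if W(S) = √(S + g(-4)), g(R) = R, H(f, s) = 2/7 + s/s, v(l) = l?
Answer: 31168 + I*√133/7 ≈ 31168.0 + 1.6475*I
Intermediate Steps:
H(f, s) = 9/7 (H(f, s) = 2*(⅐) + 1 = 2/7 + 1 = 9/7)
W(S) = √(-4 + S) (W(S) = √(S - 4) = √(-4 + S))
10104 + (W(H(-8, v(1))) - 1*(-21064)) = 10104 + (√(-4 + 9/7) - 1*(-21064)) = 10104 + (√(-19/7) + 21064) = 10104 + (I*√133/7 + 21064) = 10104 + (21064 + I*√133/7) = 31168 + I*√133/7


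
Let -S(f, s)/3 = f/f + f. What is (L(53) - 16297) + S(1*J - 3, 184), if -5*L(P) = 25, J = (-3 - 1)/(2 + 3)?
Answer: -81468/5 ≈ -16294.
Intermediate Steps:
J = -⅘ (J = -4/5 = -4*⅕ = -⅘ ≈ -0.80000)
L(P) = -5 (L(P) = -⅕*25 = -5)
S(f, s) = -3 - 3*f (S(f, s) = -3*(f/f + f) = -3*(1 + f) = -3 - 3*f)
(L(53) - 16297) + S(1*J - 3, 184) = (-5 - 16297) + (-3 - 3*(1*(-⅘) - 3)) = -16302 + (-3 - 3*(-⅘ - 3)) = -16302 + (-3 - 3*(-19/5)) = -16302 + (-3 + 57/5) = -16302 + 42/5 = -81468/5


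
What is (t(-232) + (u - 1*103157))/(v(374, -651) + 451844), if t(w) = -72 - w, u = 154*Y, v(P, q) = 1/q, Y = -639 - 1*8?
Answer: -131915385/294150443 ≈ -0.44846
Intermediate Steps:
Y = -647 (Y = -639 - 8 = -647)
u = -99638 (u = 154*(-647) = -99638)
(t(-232) + (u - 1*103157))/(v(374, -651) + 451844) = ((-72 - 1*(-232)) + (-99638 - 1*103157))/(1/(-651) + 451844) = ((-72 + 232) + (-99638 - 103157))/(-1/651 + 451844) = (160 - 202795)/(294150443/651) = -202635*651/294150443 = -131915385/294150443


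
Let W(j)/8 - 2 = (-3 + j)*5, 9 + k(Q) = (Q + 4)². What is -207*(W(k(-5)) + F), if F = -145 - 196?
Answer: 158355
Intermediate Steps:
F = -341
k(Q) = -9 + (4 + Q)² (k(Q) = -9 + (Q + 4)² = -9 + (4 + Q)²)
W(j) = -104 + 40*j (W(j) = 16 + 8*((-3 + j)*5) = 16 + 8*(-15 + 5*j) = 16 + (-120 + 40*j) = -104 + 40*j)
-207*(W(k(-5)) + F) = -207*((-104 + 40*(-9 + (4 - 5)²)) - 341) = -207*((-104 + 40*(-9 + (-1)²)) - 341) = -207*((-104 + 40*(-9 + 1)) - 341) = -207*((-104 + 40*(-8)) - 341) = -207*((-104 - 320) - 341) = -207*(-424 - 341) = -207*(-765) = 158355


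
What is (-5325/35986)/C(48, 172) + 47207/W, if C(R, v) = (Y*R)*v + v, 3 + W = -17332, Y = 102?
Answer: -1430864656865843/525431339136040 ≈ -2.7232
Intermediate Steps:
W = -17335 (W = -3 - 17332 = -17335)
C(R, v) = v + 102*R*v (C(R, v) = (102*R)*v + v = 102*R*v + v = v + 102*R*v)
(-5325/35986)/C(48, 172) + 47207/W = (-5325/35986)/((172*(1 + 102*48))) + 47207/(-17335) = (-5325*1/35986)/((172*(1 + 4896))) + 47207*(-1/17335) = -5325/(35986*(172*4897)) - 47207/17335 = -5325/35986/842284 - 47207/17335 = -5325/35986*1/842284 - 47207/17335 = -5325/30310432024 - 47207/17335 = -1430864656865843/525431339136040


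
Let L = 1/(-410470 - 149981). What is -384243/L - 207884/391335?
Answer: 84273747114808771/391335 ≈ 2.1535e+11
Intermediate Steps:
L = -1/560451 (L = 1/(-560451) = -1/560451 ≈ -1.7843e-6)
-384243/L - 207884/391335 = -384243/(-1/560451) - 207884/391335 = -384243*(-560451) - 207884*1/391335 = 215349373593 - 207884/391335 = 84273747114808771/391335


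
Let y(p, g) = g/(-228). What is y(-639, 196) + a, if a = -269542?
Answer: -15363943/57 ≈ -2.6954e+5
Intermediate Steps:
y(p, g) = -g/228 (y(p, g) = g*(-1/228) = -g/228)
y(-639, 196) + a = -1/228*196 - 269542 = -49/57 - 269542 = -15363943/57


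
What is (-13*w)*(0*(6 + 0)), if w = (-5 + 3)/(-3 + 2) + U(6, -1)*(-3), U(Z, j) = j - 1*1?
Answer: 0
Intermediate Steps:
U(Z, j) = -1 + j (U(Z, j) = j - 1 = -1 + j)
w = 8 (w = (-5 + 3)/(-3 + 2) + (-1 - 1)*(-3) = -2/(-1) - 2*(-3) = -2*(-1) + 6 = 2 + 6 = 8)
(-13*w)*(0*(6 + 0)) = (-13*8)*(0*(6 + 0)) = -0*6 = -104*0 = 0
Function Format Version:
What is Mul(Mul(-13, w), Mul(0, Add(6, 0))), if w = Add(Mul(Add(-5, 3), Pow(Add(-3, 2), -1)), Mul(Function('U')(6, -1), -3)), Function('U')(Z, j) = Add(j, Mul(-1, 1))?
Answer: 0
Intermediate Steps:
Function('U')(Z, j) = Add(-1, j) (Function('U')(Z, j) = Add(j, -1) = Add(-1, j))
w = 8 (w = Add(Mul(Add(-5, 3), Pow(Add(-3, 2), -1)), Mul(Add(-1, -1), -3)) = Add(Mul(-2, Pow(-1, -1)), Mul(-2, -3)) = Add(Mul(-2, -1), 6) = Add(2, 6) = 8)
Mul(Mul(-13, w), Mul(0, Add(6, 0))) = Mul(Mul(-13, 8), Mul(0, Add(6, 0))) = Mul(-104, Mul(0, 6)) = Mul(-104, 0) = 0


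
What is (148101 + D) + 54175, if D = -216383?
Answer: -14107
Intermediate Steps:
(148101 + D) + 54175 = (148101 - 216383) + 54175 = -68282 + 54175 = -14107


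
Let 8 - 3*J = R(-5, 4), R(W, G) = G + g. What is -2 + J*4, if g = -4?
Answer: 26/3 ≈ 8.6667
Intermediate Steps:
R(W, G) = -4 + G (R(W, G) = G - 4 = -4 + G)
J = 8/3 (J = 8/3 - (-4 + 4)/3 = 8/3 - 1/3*0 = 8/3 + 0 = 8/3 ≈ 2.6667)
-2 + J*4 = -2 + (8/3)*4 = -2 + 32/3 = 26/3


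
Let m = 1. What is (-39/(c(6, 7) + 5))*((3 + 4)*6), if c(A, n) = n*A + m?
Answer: -273/8 ≈ -34.125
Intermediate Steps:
c(A, n) = 1 + A*n (c(A, n) = n*A + 1 = A*n + 1 = 1 + A*n)
(-39/(c(6, 7) + 5))*((3 + 4)*6) = (-39/((1 + 6*7) + 5))*((3 + 4)*6) = (-39/((1 + 42) + 5))*(7*6) = -39/(43 + 5)*42 = -39/48*42 = -39*1/48*42 = -13/16*42 = -273/8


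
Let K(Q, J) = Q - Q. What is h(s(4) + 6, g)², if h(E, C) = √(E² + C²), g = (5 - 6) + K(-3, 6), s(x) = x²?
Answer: 485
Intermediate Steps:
K(Q, J) = 0
g = -1 (g = (5 - 6) + 0 = -1 + 0 = -1)
h(E, C) = √(C² + E²)
h(s(4) + 6, g)² = (√((-1)² + (4² + 6)²))² = (√(1 + (16 + 6)²))² = (√(1 + 22²))² = (√(1 + 484))² = (√485)² = 485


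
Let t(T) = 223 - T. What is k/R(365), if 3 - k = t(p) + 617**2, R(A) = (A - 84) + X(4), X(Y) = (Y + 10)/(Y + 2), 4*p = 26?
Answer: -457083/340 ≈ -1344.4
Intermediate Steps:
p = 13/2 (p = (1/4)*26 = 13/2 ≈ 6.5000)
X(Y) = (10 + Y)/(2 + Y)
R(A) = -245/3 + A (R(A) = (A - 84) + (10 + 4)/(2 + 4) = (-84 + A) + 14/6 = (-84 + A) + (1/6)*14 = (-84 + A) + 7/3 = -245/3 + A)
k = -761805/2 (k = 3 - ((223 - 1*13/2) + 617**2) = 3 - ((223 - 13/2) + 380689) = 3 - (433/2 + 380689) = 3 - 1*761811/2 = 3 - 761811/2 = -761805/2 ≈ -3.8090e+5)
k/R(365) = -761805/(2*(-245/3 + 365)) = -761805/(2*850/3) = -761805/2*3/850 = -457083/340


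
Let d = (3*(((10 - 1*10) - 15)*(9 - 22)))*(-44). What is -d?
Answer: 25740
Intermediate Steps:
d = -25740 (d = (3*(((10 - 10) - 15)*(-13)))*(-44) = (3*((0 - 15)*(-13)))*(-44) = (3*(-15*(-13)))*(-44) = (3*195)*(-44) = 585*(-44) = -25740)
-d = -1*(-25740) = 25740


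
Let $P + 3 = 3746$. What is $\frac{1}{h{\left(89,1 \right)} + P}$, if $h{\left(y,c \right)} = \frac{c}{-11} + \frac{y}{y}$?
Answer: $\frac{11}{41183} \approx 0.0002671$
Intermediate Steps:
$P = 3743$ ($P = -3 + 3746 = 3743$)
$h{\left(y,c \right)} = 1 - \frac{c}{11}$ ($h{\left(y,c \right)} = c \left(- \frac{1}{11}\right) + 1 = - \frac{c}{11} + 1 = 1 - \frac{c}{11}$)
$\frac{1}{h{\left(89,1 \right)} + P} = \frac{1}{\left(1 - \frac{1}{11}\right) + 3743} = \frac{1}{\frac{10}{11} + 3743} = \frac{1}{\frac{41183}{11}} = \frac{11}{41183}$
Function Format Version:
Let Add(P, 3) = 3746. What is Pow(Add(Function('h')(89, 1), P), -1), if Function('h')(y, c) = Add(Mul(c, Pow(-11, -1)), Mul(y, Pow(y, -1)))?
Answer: Rational(11, 41183) ≈ 0.00026710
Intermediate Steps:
P = 3743 (P = Add(-3, 3746) = 3743)
Function('h')(y, c) = Add(1, Mul(Rational(-1, 11), c)) (Function('h')(y, c) = Add(Mul(c, Rational(-1, 11)), 1) = Add(Mul(Rational(-1, 11), c), 1) = Add(1, Mul(Rational(-1, 11), c)))
Pow(Add(Function('h')(89, 1), P), -1) = Pow(Add(Add(1, Mul(Rational(-1, 11), 1)), 3743), -1) = Pow(Add(Add(1, Rational(-1, 11)), 3743), -1) = Pow(Add(Rational(10, 11), 3743), -1) = Pow(Rational(41183, 11), -1) = Rational(11, 41183)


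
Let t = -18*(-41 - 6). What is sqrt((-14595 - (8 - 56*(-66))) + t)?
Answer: I*sqrt(17453) ≈ 132.11*I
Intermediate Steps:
t = 846 (t = -18*(-47) = 846)
sqrt((-14595 - (8 - 56*(-66))) + t) = sqrt((-14595 - (8 - 56*(-66))) + 846) = sqrt((-14595 - (8 + 3696)) + 846) = sqrt((-14595 - 1*3704) + 846) = sqrt((-14595 - 3704) + 846) = sqrt(-18299 + 846) = sqrt(-17453) = I*sqrt(17453)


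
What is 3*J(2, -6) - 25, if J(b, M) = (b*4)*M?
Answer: -169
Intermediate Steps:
J(b, M) = 4*M*b (J(b, M) = (4*b)*M = 4*M*b)
3*J(2, -6) - 25 = 3*(4*(-6)*2) - 25 = 3*(-48) - 25 = -144 - 25 = -169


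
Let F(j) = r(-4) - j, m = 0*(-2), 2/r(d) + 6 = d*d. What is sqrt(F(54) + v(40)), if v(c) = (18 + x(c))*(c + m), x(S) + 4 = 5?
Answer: sqrt(17655)/5 ≈ 26.574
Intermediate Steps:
r(d) = 2/(-6 + d**2) (r(d) = 2/(-6 + d*d) = 2/(-6 + d**2))
x(S) = 1 (x(S) = -4 + 5 = 1)
m = 0
F(j) = 1/5 - j (F(j) = 2/(-6 + (-4)**2) - j = 2/(-6 + 16) - j = 2/10 - j = 2*(1/10) - j = 1/5 - j)
v(c) = 19*c (v(c) = (18 + 1)*(c + 0) = 19*c)
sqrt(F(54) + v(40)) = sqrt((1/5 - 1*54) + 19*40) = sqrt((1/5 - 54) + 760) = sqrt(-269/5 + 760) = sqrt(3531/5) = sqrt(17655)/5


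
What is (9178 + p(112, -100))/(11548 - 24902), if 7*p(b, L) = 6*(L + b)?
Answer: -32159/46739 ≈ -0.68806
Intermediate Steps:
p(b, L) = 6*L/7 + 6*b/7 (p(b, L) = (6*(L + b))/7 = (6*L + 6*b)/7 = 6*L/7 + 6*b/7)
(9178 + p(112, -100))/(11548 - 24902) = (9178 + ((6/7)*(-100) + (6/7)*112))/(11548 - 24902) = (9178 + (-600/7 + 96))/(-13354) = (9178 + 72/7)*(-1/13354) = (64318/7)*(-1/13354) = -32159/46739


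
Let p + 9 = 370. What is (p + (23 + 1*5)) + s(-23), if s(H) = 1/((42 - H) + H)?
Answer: 16339/42 ≈ 389.02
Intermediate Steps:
p = 361 (p = -9 + 370 = 361)
s(H) = 1/42
(p + (23 + 1*5)) + s(-23) = (361 + (23 + 1*5)) + 1/42 = (361 + (23 + 5)) + 1/42 = (361 + 28) + 1/42 = 389 + 1/42 = 16339/42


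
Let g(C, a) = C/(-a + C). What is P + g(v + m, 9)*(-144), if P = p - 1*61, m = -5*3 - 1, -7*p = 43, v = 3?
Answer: -11722/77 ≈ -152.23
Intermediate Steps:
p = -43/7 (p = -⅐*43 = -43/7 ≈ -6.1429)
m = -16 (m = -15 - 1 = -16)
P = -470/7 (P = -43/7 - 1*61 = -43/7 - 61 = -470/7 ≈ -67.143)
g(C, a) = C/(C - a)
P + g(v + m, 9)*(-144) = -470/7 + ((3 - 16)/((3 - 16) - 1*9))*(-144) = -470/7 - 13/(-13 - 9)*(-144) = -470/7 - 13/(-22)*(-144) = -470/7 - 13*(-1/22)*(-144) = -470/7 + (13/22)*(-144) = -470/7 - 936/11 = -11722/77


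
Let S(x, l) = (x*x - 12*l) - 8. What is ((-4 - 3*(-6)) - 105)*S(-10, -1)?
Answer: -9464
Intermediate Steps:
S(x, l) = -8 + x**2 - 12*l (S(x, l) = (x**2 - 12*l) - 8 = -8 + x**2 - 12*l)
((-4 - 3*(-6)) - 105)*S(-10, -1) = ((-4 - 3*(-6)) - 105)*(-8 + (-10)**2 - 12*(-1)) = ((-4 + 18) - 105)*(-8 + 100 + 12) = (14 - 105)*104 = -91*104 = -9464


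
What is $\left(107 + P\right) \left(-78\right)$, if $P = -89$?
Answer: $-1404$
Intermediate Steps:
$\left(107 + P\right) \left(-78\right) = \left(107 - 89\right) \left(-78\right) = 18 \left(-78\right) = -1404$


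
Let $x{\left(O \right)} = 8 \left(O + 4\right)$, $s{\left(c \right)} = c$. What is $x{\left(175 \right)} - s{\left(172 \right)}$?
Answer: $1260$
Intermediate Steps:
$x{\left(O \right)} = 32 + 8 O$ ($x{\left(O \right)} = 8 \left(4 + O\right) = 32 + 8 O$)
$x{\left(175 \right)} - s{\left(172 \right)} = \left(32 + 8 \cdot 175\right) - 172 = \left(32 + 1400\right) - 172 = 1432 - 172 = 1260$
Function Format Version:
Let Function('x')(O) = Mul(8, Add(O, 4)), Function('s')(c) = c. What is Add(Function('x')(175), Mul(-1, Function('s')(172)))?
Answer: 1260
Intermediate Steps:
Function('x')(O) = Add(32, Mul(8, O)) (Function('x')(O) = Mul(8, Add(4, O)) = Add(32, Mul(8, O)))
Add(Function('x')(175), Mul(-1, Function('s')(172))) = Add(Add(32, Mul(8, 175)), Mul(-1, 172)) = Add(Add(32, 1400), -172) = Add(1432, -172) = 1260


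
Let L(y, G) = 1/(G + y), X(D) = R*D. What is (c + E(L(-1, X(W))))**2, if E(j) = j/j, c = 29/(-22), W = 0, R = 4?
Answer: 49/484 ≈ 0.10124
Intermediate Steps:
c = -29/22 (c = 29*(-1/22) = -29/22 ≈ -1.3182)
X(D) = 4*D
E(j) = 1
(c + E(L(-1, X(W))))**2 = (-29/22 + 1)**2 = (-7/22)**2 = 49/484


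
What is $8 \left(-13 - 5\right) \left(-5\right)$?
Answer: $720$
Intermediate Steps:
$8 \left(-13 - 5\right) \left(-5\right) = 8 \left(-18\right) \left(-5\right) = \left(-144\right) \left(-5\right) = 720$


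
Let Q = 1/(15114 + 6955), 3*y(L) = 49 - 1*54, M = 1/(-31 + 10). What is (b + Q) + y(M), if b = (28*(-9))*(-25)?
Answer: 416993758/66207 ≈ 6298.3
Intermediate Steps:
M = -1/21 (M = 1/(-21) = -1/21 ≈ -0.047619)
y(L) = -5/3 (y(L) = (49 - 1*54)/3 = (49 - 54)/3 = (1/3)*(-5) = -5/3)
b = 6300 (b = -252*(-25) = 6300)
Q = 1/22069 ≈ 4.5312e-5
(b + Q) + y(M) = (6300 + 1/22069) - 5/3 = 139034701/22069 - 5/3 = 416993758/66207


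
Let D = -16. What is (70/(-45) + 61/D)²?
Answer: 597529/20736 ≈ 28.816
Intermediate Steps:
(70/(-45) + 61/D)² = (70/(-45) + 61/(-16))² = (70*(-1/45) + 61*(-1/16))² = (-14/9 - 61/16)² = (-773/144)² = 597529/20736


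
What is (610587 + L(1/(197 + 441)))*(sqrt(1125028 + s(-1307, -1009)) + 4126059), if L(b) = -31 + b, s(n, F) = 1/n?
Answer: 1607243274403011/638 + 389534729*sqrt(1921827954665)/833866 ≈ 2.5198e+12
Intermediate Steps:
(610587 + L(1/(197 + 441)))*(sqrt(1125028 + s(-1307, -1009)) + 4126059) = (610587 + (-31 + 1/(197 + 441)))*(sqrt(1125028 + 1/(-1307)) + 4126059) = (610587 + (-31 + 1/638))*(sqrt(1125028 - 1/1307) + 4126059) = (610587 + (-31 + 1/638))*(sqrt(1470411595/1307) + 4126059) = (610587 - 19777/638)*(sqrt(1921827954665)/1307 + 4126059) = 389534729*(4126059 + sqrt(1921827954665)/1307)/638 = 1607243274403011/638 + 389534729*sqrt(1921827954665)/833866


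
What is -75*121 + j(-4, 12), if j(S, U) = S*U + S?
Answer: -9127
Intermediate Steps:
j(S, U) = S + S*U
-75*121 + j(-4, 12) = -75*121 - 4*(1 + 12) = -9075 - 4*13 = -9075 - 52 = -9127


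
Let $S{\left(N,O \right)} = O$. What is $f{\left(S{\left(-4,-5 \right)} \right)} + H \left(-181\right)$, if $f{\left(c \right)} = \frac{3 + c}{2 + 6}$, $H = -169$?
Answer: $\frac{122355}{4} \approx 30589.0$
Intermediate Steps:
$f{\left(c \right)} = \frac{3}{8} + \frac{c}{8}$ ($f{\left(c \right)} = \frac{3 + c}{8} = \left(3 + c\right) \frac{1}{8} = \frac{3}{8} + \frac{c}{8}$)
$f{\left(S{\left(-4,-5 \right)} \right)} + H \left(-181\right) = \left(\frac{3}{8} + \frac{1}{8} \left(-5\right)\right) - -30589 = \left(\frac{3}{8} - \frac{5}{8}\right) + 30589 = - \frac{1}{4} + 30589 = \frac{122355}{4}$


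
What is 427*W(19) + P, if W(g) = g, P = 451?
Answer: 8564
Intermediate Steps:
427*W(19) + P = 427*19 + 451 = 8113 + 451 = 8564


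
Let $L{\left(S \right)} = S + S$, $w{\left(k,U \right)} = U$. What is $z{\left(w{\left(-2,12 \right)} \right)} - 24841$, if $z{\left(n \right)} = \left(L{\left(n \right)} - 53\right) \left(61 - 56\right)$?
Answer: $-24986$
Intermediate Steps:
$L{\left(S \right)} = 2 S$
$z{\left(n \right)} = -265 + 10 n$ ($z{\left(n \right)} = \left(2 n - 53\right) \left(61 - 56\right) = \left(-53 + 2 n\right) 5 = -265 + 10 n$)
$z{\left(w{\left(-2,12 \right)} \right)} - 24841 = \left(-265 + 10 \cdot 12\right) - 24841 = \left(-265 + 120\right) - 24841 = -145 - 24841 = -24986$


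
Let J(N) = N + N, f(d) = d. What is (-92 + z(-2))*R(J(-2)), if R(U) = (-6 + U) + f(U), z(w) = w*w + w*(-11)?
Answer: 924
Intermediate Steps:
J(N) = 2*N
z(w) = w**2 - 11*w
R(U) = -6 + 2*U (R(U) = (-6 + U) + U = -6 + 2*U)
(-92 + z(-2))*R(J(-2)) = (-92 - 2*(-11 - 2))*(-6 + 2*(2*(-2))) = (-92 - 2*(-13))*(-6 + 2*(-4)) = (-92 + 26)*(-6 - 8) = -66*(-14) = 924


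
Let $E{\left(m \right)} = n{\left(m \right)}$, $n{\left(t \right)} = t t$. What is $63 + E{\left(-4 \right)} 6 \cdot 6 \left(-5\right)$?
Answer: $-2817$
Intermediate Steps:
$n{\left(t \right)} = t^{2}$
$E{\left(m \right)} = m^{2}$
$63 + E{\left(-4 \right)} 6 \cdot 6 \left(-5\right) = 63 + \left(-4\right)^{2} \cdot 6 \cdot 6 \left(-5\right) = 63 + 16 \cdot 36 \left(-5\right) = 63 + 16 \left(-180\right) = 63 - 2880 = -2817$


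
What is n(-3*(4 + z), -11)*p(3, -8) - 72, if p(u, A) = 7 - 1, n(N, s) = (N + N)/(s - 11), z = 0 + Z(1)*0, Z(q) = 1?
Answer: -720/11 ≈ -65.455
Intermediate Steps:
z = 0 (z = 0 + 1*0 = 0 + 0 = 0)
n(N, s) = 2*N/(-11 + s) (n(N, s) = (2*N)/(-11 + s) = 2*N/(-11 + s))
p(u, A) = 6
n(-3*(4 + z), -11)*p(3, -8) - 72 = (2*(-3*(4 + 0))/(-11 - 11))*6 - 72 = (2*(-3*4)/(-22))*6 - 72 = (2*(-12)*(-1/22))*6 - 72 = (12/11)*6 - 72 = 72/11 - 72 = -720/11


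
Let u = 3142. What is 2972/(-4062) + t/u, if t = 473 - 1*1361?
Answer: -3236270/3190701 ≈ -1.0143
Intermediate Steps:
t = -888 (t = 473 - 1361 = -888)
2972/(-4062) + t/u = 2972/(-4062) - 888/3142 = 2972*(-1/4062) - 888*1/3142 = -1486/2031 - 444/1571 = -3236270/3190701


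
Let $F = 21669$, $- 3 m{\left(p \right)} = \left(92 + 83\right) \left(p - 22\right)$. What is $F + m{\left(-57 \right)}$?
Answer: $\frac{78832}{3} \approx 26277.0$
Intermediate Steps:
$m{\left(p \right)} = \frac{3850}{3} - \frac{175 p}{3}$ ($m{\left(p \right)} = - \frac{\left(92 + 83\right) \left(p - 22\right)}{3} = - \frac{175 \left(-22 + p\right)}{3} = - \frac{-3850 + 175 p}{3} = \frac{3850}{3} - \frac{175 p}{3}$)
$F + m{\left(-57 \right)} = 21669 + \left(\frac{3850}{3} - -3325\right) = 21669 + \left(\frac{3850}{3} + 3325\right) = 21669 + \frac{13825}{3} = \frac{78832}{3}$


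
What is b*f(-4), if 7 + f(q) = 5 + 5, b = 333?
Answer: 999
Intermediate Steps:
f(q) = 3 (f(q) = -7 + (5 + 5) = -7 + 10 = 3)
b*f(-4) = 333*3 = 999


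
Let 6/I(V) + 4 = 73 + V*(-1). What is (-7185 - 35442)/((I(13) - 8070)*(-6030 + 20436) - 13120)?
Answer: 85254/232535993 ≈ 0.00036663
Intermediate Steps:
I(V) = 6/(69 - V) (I(V) = 6/(-4 + (73 + V*(-1))) = 6/(-4 + (73 - V)) = 6/(69 - V))
(-7185 - 35442)/((I(13) - 8070)*(-6030 + 20436) - 13120) = (-7185 - 35442)/((-6/(-69 + 13) - 8070)*(-6030 + 20436) - 13120) = -42627/((-6/(-56) - 8070)*14406 - 13120) = -42627/((-6*(-1/56) - 8070)*14406 - 13120) = -42627/((3/28 - 8070)*14406 - 13120) = -42627/(-225957/28*14406 - 13120) = -42627/(-232509753/2 - 13120) = -42627/(-232535993/2) = -42627*(-2/232535993) = 85254/232535993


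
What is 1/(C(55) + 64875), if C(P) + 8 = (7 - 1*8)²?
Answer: 1/64868 ≈ 1.5416e-5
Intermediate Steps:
C(P) = -7 (C(P) = -8 + (7 - 1*8)² = -8 + (7 - 8)² = -8 + (-1)² = -8 + 1 = -7)
1/(C(55) + 64875) = 1/(-7 + 64875) = 1/64868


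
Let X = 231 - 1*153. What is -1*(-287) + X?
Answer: 365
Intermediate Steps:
X = 78 (X = 231 - 153 = 78)
-1*(-287) + X = -1*(-287) + 78 = 287 + 78 = 365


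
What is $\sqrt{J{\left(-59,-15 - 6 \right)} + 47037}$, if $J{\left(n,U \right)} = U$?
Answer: $6 \sqrt{1306} \approx 216.83$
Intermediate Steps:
$\sqrt{J{\left(-59,-15 - 6 \right)} + 47037} = \sqrt{\left(-15 - 6\right) + 47037} = \sqrt{-21 + 47037} = \sqrt{47016} = 6 \sqrt{1306}$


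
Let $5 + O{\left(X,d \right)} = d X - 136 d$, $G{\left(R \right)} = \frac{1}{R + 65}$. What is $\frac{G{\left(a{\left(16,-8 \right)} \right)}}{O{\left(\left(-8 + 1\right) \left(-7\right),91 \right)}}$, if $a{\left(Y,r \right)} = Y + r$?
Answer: $- \frac{1}{578306} \approx -1.7292 \cdot 10^{-6}$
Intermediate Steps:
$G{\left(R \right)} = \frac{1}{65 + R}$
$O{\left(X,d \right)} = -5 - 136 d + X d$ ($O{\left(X,d \right)} = -5 + \left(d X - 136 d\right) = -5 + \left(X d - 136 d\right) = -5 + \left(- 136 d + X d\right) = -5 - 136 d + X d$)
$\frac{G{\left(a{\left(16,-8 \right)} \right)}}{O{\left(\left(-8 + 1\right) \left(-7\right),91 \right)}} = \frac{1}{\left(65 + \left(16 - 8\right)\right) \left(-5 - 12376 + \left(-8 + 1\right) \left(-7\right) 91\right)} = \frac{1}{\left(65 + 8\right) \left(-5 - 12376 + \left(-7\right) \left(-7\right) 91\right)} = \frac{1}{73 \left(-5 - 12376 + 49 \cdot 91\right)} = \frac{1}{73 \left(-5 - 12376 + 4459\right)} = \frac{1}{73 \left(-7922\right)} = \frac{1}{73} \left(- \frac{1}{7922}\right) = - \frac{1}{578306}$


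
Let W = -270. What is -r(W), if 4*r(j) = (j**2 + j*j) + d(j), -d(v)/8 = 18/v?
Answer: -546752/15 ≈ -36450.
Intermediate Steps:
d(v) = -144/v
r(j) = j**2/2 - 36/j (r(j) = ((j**2 + j*j) - 144/j)/4 = ((j**2 + j**2) - 144/j)/4 = (2*j**2 - 144/j)/4 = (-144/j + 2*j**2)/4 = j**2/2 - 36/j)
-r(W) = -(-72 + (-270)**3)/(2*(-270)) = -(-1)*(-72 - 19683000)/(2*270) = -(-1)*(-19683072)/(2*270) = -1*546752/15 = -546752/15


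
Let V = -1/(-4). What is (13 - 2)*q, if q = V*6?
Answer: 33/2 ≈ 16.500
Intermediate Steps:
V = ¼ (V = -1*(-¼) = ¼ ≈ 0.25000)
q = 3/2 (q = (¼)*6 = 3/2 ≈ 1.5000)
(13 - 2)*q = (13 - 2)*(3/2) = 11*(3/2) = 33/2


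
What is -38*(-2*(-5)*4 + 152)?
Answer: -7296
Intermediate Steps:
-38*(-2*(-5)*4 + 152) = -38*(10*4 + 152) = -38*(40 + 152) = -38*192 = -7296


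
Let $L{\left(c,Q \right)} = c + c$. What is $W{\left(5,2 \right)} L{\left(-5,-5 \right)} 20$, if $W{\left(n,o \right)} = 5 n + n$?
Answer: $-6000$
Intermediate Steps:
$W{\left(n,o \right)} = 6 n$
$L{\left(c,Q \right)} = 2 c$
$W{\left(5,2 \right)} L{\left(-5,-5 \right)} 20 = 6 \cdot 5 \cdot 2 \left(-5\right) 20 = 30 \left(-10\right) 20 = \left(-300\right) 20 = -6000$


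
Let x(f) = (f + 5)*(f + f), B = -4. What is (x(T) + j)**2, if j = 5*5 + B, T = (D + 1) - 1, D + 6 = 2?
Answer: 169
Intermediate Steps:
D = -4 (D = -6 + 2 = -4)
T = -4 (T = (-4 + 1) - 1 = -3 - 1 = -4)
j = 21 (j = 5*5 - 4 = 25 - 4 = 21)
x(f) = 2*f*(5 + f) (x(f) = (5 + f)*(2*f) = 2*f*(5 + f))
(x(T) + j)**2 = (2*(-4)*(5 - 4) + 21)**2 = (2*(-4)*1 + 21)**2 = (-8 + 21)**2 = 13**2 = 169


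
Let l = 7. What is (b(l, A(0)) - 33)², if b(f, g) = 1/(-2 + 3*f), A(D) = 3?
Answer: 391876/361 ≈ 1085.5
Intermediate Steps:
(b(l, A(0)) - 33)² = (1/(-2 + 3*7) - 33)² = (1/(-2 + 21) - 33)² = (1/19 - 33)² = (-626/19)² = 391876/361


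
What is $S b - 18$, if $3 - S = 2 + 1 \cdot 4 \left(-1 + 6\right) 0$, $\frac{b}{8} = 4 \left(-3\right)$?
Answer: $-114$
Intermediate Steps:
$b = -96$ ($b = 8 \cdot 4 \left(-3\right) = 8 \left(-12\right) = -96$)
$S = 1$ ($S = 3 - \left(2 + 1 \cdot 4 \left(-1 + 6\right) 0\right) = 3 - \left(2 + 1 \cdot 4 \cdot 5 \cdot 0\right) = 3 - \left(2 + 1 \cdot 4 \cdot 0\right) = 3 - \left(2 + 1 \cdot 0\right) = 3 - \left(2 + 0\right) = 3 - 2 = 1$)
$S b - 18 = 1 \left(-96\right) - 18 = -96 - 18 = -114$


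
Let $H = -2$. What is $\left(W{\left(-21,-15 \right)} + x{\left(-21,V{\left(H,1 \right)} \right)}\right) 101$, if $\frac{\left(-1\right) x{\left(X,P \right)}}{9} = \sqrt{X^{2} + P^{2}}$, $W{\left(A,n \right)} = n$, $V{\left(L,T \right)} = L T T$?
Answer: $-1515 - 909 \sqrt{445} \approx -20690.0$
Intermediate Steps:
$V{\left(L,T \right)} = L T^{2}$
$x{\left(X,P \right)} = - 9 \sqrt{P^{2} + X^{2}}$ ($x{\left(X,P \right)} = - 9 \sqrt{X^{2} + P^{2}} = - 9 \sqrt{P^{2} + X^{2}}$)
$\left(W{\left(-21,-15 \right)} + x{\left(-21,V{\left(H,1 \right)} \right)}\right) 101 = \left(-15 - 9 \sqrt{\left(- 2 \cdot 1^{2}\right)^{2} + \left(-21\right)^{2}}\right) 101 = \left(-15 - 9 \sqrt{\left(\left(-2\right) 1\right)^{2} + 441}\right) 101 = \left(-15 - 9 \sqrt{\left(-2\right)^{2} + 441}\right) 101 = \left(-15 - 9 \sqrt{4 + 441}\right) 101 = \left(-15 - 9 \sqrt{445}\right) 101 = -1515 - 909 \sqrt{445}$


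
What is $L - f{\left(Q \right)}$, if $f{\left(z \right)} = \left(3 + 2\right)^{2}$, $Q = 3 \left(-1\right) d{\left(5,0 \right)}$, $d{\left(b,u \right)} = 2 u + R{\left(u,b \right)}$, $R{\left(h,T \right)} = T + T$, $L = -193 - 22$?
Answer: $-240$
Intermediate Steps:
$L = -215$
$R{\left(h,T \right)} = 2 T$
$d{\left(b,u \right)} = 2 b + 2 u$ ($d{\left(b,u \right)} = 2 u + 2 b = 2 b + 2 u$)
$Q = -30$ ($Q = 3 \left(-1\right) \left(2 \cdot 5 + 2 \cdot 0\right) = - 3 \left(10 + 0\right) = \left(-3\right) 10 = -30$)
$f{\left(z \right)} = 25$ ($f{\left(z \right)} = 5^{2} = 25$)
$L - f{\left(Q \right)} = -215 - 25 = -240$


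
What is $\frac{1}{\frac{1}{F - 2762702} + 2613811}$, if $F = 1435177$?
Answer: $\frac{1327525}{3469899447774} \approx 3.8258 \cdot 10^{-7}$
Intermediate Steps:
$\frac{1}{\frac{1}{F - 2762702} + 2613811} = \frac{1}{\frac{1}{1435177 - 2762702} + 2613811} = \frac{1}{\frac{1}{-1327525} + 2613811} = \frac{1}{- \frac{1}{1327525} + 2613811} = \frac{1}{\frac{3469899447774}{1327525}} = \frac{1327525}{3469899447774}$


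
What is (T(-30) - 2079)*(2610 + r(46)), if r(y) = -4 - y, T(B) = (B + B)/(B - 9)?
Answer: -69137920/13 ≈ -5.3183e+6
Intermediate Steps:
T(B) = 2*B/(-9 + B) (T(B) = (2*B)/(-9 + B) = 2*B/(-9 + B))
(T(-30) - 2079)*(2610 + r(46)) = (2*(-30)/(-9 - 30) - 2079)*(2610 + (-4 - 1*46)) = (2*(-30)/(-39) - 2079)*(2610 + (-4 - 46)) = (2*(-30)*(-1/39) - 2079)*(2610 - 50) = (20/13 - 2079)*2560 = -27007/13*2560 = -69137920/13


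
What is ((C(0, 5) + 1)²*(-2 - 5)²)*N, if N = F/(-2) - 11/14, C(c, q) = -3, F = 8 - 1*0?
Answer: -938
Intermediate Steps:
F = 8 (F = 8 + 0 = 8)
N = -67/14 (N = 8/(-2) - 11/14 = 8*(-½) - 11*1/14 = -4 - 11/14 = -67/14 ≈ -4.7857)
((C(0, 5) + 1)²*(-2 - 5)²)*N = ((-3 + 1)²*(-2 - 5)²)*(-67/14) = ((-2)²*(-7)²)*(-67/14) = (4*49)*(-67/14) = 196*(-67/14) = -938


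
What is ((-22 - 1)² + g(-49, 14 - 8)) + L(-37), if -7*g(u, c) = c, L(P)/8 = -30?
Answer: 2017/7 ≈ 288.14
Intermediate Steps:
L(P) = -240 (L(P) = 8*(-30) = -240)
g(u, c) = -c/7
((-22 - 1)² + g(-49, 14 - 8)) + L(-37) = ((-22 - 1)² - (14 - 8)/7) - 240 = ((-23)² - ⅐*6) - 240 = (529 - 6/7) - 240 = 3697/7 - 240 = 2017/7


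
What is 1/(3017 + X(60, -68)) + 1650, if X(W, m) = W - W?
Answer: 4978051/3017 ≈ 1650.0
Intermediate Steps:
X(W, m) = 0
1/(3017 + X(60, -68)) + 1650 = 1/(3017 + 0) + 1650 = 1/3017 + 1650 = 4978051/3017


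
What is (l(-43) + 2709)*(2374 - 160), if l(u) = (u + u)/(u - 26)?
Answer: 138011166/23 ≈ 6.0005e+6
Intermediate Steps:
l(u) = 2*u/(-26 + u) (l(u) = (2*u)/(-26 + u) = 2*u/(-26 + u))
(l(-43) + 2709)*(2374 - 160) = (2*(-43)/(-26 - 43) + 2709)*(2374 - 160) = (2*(-43)/(-69) + 2709)*2214 = (2*(-43)*(-1/69) + 2709)*2214 = (86/69 + 2709)*2214 = (187007/69)*2214 = 138011166/23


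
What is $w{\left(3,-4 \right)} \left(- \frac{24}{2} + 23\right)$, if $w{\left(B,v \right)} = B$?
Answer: $33$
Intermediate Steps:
$w{\left(3,-4 \right)} \left(- \frac{24}{2} + 23\right) = 3 \left(- \frac{24}{2} + 23\right) = 3 \left(\left(-24\right) \frac{1}{2} + 23\right) = 3 \left(-12 + 23\right) = 3 \cdot 11 = 33$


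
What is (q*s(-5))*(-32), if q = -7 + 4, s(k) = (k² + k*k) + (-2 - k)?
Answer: 5088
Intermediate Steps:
s(k) = -2 - k + 2*k² (s(k) = (k² + k²) + (-2 - k) = 2*k² + (-2 - k) = -2 - k + 2*k²)
q = -3
(q*s(-5))*(-32) = -3*(-2 - 1*(-5) + 2*(-5)²)*(-32) = -3*(-2 + 5 + 2*25)*(-32) = -3*(-2 + 5 + 50)*(-32) = -3*53*(-32) = -159*(-32) = 5088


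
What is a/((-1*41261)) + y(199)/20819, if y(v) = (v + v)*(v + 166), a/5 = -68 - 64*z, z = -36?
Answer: 5761229050/859012759 ≈ 6.7068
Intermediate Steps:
a = 11180 (a = 5*(-68 - 64*(-36)) = 5*(-68 + 2304) = 5*2236 = 11180)
y(v) = 2*v*(166 + v) (y(v) = (2*v)*(166 + v) = 2*v*(166 + v))
a/((-1*41261)) + y(199)/20819 = 11180/((-1*41261)) + (2*199*(166 + 199))/20819 = 11180/(-41261) + (2*199*365)*(1/20819) = 11180*(-1/41261) + 145270*(1/20819) = -11180/41261 + 145270/20819 = 5761229050/859012759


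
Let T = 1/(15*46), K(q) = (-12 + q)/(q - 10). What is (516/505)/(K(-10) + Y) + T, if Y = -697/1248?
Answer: 444679199/235482510 ≈ 1.8884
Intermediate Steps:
Y = -697/1248 (Y = -697*1/1248 = -697/1248 ≈ -0.55849)
K(q) = (-12 + q)/(-10 + q)
T = 1/690 ≈ 0.0014493
(516/505)/(K(-10) + Y) + T = (516/505)/((-12 - 10)/(-10 - 10) - 697/1248) + 1/690 = (516*(1/505))/(-22/(-20) - 697/1248) + 1/690 = 516/(505*(-1/20*(-22) - 697/1248)) + 1/690 = 516/(505*(11/10 - 697/1248)) + 1/690 = 516/(505*(3379/6240)) + 1/690 = (516/505)*(6240/3379) + 1/690 = 643968/341279 + 1/690 = 444679199/235482510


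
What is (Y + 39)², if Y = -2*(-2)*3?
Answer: 2601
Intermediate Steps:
Y = 12 (Y = 4*3 = 12)
(Y + 39)² = (12 + 39)² = 51² = 2601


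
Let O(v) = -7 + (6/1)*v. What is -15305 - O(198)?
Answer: -16486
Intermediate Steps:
O(v) = -7 + 6*v (O(v) = -7 + (6*1)*v = -7 + 6*v)
-15305 - O(198) = -15305 - (-7 + 6*198) = -15305 - (-7 + 1188) = -15305 - 1*1181 = -15305 - 1181 = -16486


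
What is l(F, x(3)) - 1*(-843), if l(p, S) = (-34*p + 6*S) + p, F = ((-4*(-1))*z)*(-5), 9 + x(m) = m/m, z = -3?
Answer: -1185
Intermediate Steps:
x(m) = -8 (x(m) = -9 + m/m = -9 + 1 = -8)
F = 60 (F = (-4*(-1)*(-3))*(-5) = (4*(-3))*(-5) = -12*(-5) = 60)
l(p, S) = -33*p + 6*S
l(F, x(3)) - 1*(-843) = (-33*60 + 6*(-8)) - 1*(-843) = (-1980 - 48) + 843 = -2028 + 843 = -1185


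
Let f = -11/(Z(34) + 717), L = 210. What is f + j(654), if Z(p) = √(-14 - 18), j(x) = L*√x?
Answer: -7887/514121 + 210*√654 + 44*I*√2/514121 ≈ 5370.4 + 0.00012103*I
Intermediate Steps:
j(x) = 210*√x
Z(p) = 4*I*√2 (Z(p) = √(-32) = 4*I*√2)
f = -11/(717 + 4*I*√2) (f = -11/(4*I*√2 + 717) = -11/(717 + 4*I*√2) ≈ -0.015341 + 0.00012103*I)
f + j(654) = (-7887/514121 + 44*I*√2/514121) + 210*√654 = -7887/514121 + 210*√654 + 44*I*√2/514121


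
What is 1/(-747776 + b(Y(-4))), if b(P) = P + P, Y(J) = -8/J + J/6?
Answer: -3/2243320 ≈ -1.3373e-6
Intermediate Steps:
Y(J) = -8/J + J/6 (Y(J) = -8/J + J*(⅙) = -8/J + J/6)
b(P) = 2*P
1/(-747776 + b(Y(-4))) = 1/(-747776 + 2*(-8/(-4) + (⅙)*(-4))) = 1/(-747776 + 2*(-8*(-¼) - ⅔)) = 1/(-747776 + 2*(2 - ⅔)) = 1/(-747776 + 2*(4/3)) = 1/(-747776 + 8/3) = 1/(-2243320/3) = -3/2243320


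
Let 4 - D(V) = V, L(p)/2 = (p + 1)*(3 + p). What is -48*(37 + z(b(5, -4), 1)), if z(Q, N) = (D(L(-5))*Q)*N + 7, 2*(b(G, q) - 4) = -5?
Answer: -1248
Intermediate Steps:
L(p) = 2*(1 + p)*(3 + p) (L(p) = 2*((p + 1)*(3 + p)) = 2*((1 + p)*(3 + p)) = 2*(1 + p)*(3 + p))
D(V) = 4 - V
b(G, q) = 3/2 (b(G, q) = 4 + (½)*(-5) = 4 - 5/2 = 3/2)
z(Q, N) = 7 - 12*N*Q (z(Q, N) = ((4 - (6 + 2*(-5)² + 8*(-5)))*Q)*N + 7 = ((4 - (6 + 2*25 - 40))*Q)*N + 7 = ((4 - (6 + 50 - 40))*Q)*N + 7 = ((4 - 1*16)*Q)*N + 7 = ((4 - 16)*Q)*N + 7 = (-12*Q)*N + 7 = -12*N*Q + 7 = 7 - 12*N*Q)
-48*(37 + z(b(5, -4), 1)) = -48*(37 + (7 - 12*1*3/2)) = -48*(37 + (7 - 18)) = -48*(37 - 11) = -48*26 = -1248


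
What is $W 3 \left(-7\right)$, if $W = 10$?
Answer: $-210$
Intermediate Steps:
$W 3 \left(-7\right) = 10 \cdot 3 \left(-7\right) = 30 \left(-7\right) = -210$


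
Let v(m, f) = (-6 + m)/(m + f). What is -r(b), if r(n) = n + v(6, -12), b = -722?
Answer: 722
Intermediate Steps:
v(m, f) = (-6 + m)/(f + m)
r(n) = n (r(n) = n + (-6 + 6)/(-12 + 6) = n + 0/(-6) = n - ⅙*0 = n + 0 = n)
-r(b) = -1*(-722) = 722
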